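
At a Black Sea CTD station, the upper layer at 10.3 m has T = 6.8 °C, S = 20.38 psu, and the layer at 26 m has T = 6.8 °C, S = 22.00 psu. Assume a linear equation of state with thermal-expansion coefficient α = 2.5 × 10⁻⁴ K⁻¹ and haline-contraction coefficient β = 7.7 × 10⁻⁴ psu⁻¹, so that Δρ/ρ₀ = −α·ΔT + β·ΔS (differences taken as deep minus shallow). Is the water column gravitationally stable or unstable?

ΔT = 6.8 − 6.8 = +0.0 K and ΔS = 22.00 − 20.38 = +1.62 psu (deep − shallow).
−αΔT = 0; βΔS = 1.2474 × 10⁻³; sum Δρ/ρ₀ = 1.2474 × 10⁻³.
Δρ/ρ₀ > 0, so Δρ > 0: deeper water is denser → statically stable.

stable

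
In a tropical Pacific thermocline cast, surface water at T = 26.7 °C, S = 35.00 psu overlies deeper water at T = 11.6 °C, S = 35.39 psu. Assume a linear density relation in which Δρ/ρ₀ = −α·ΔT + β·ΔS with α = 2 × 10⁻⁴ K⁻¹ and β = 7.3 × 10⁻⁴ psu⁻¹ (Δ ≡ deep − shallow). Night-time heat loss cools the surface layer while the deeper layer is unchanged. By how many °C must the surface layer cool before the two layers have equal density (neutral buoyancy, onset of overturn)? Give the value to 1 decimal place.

16.5 °C

Neutral buoyancy requires Δρ = 0, i.e. −α(T_deep − T_surf′) + β(S_deep − S_surf) = 0.
T_surf′ = T_deep − (β/α)·ΔS = 11.6 − (7.3 × 10⁻⁴/2 × 10⁻⁴)·(+0.39) = 10.177 °C.
Cooling required: 26.7 − (10.177) = 16.523 °C.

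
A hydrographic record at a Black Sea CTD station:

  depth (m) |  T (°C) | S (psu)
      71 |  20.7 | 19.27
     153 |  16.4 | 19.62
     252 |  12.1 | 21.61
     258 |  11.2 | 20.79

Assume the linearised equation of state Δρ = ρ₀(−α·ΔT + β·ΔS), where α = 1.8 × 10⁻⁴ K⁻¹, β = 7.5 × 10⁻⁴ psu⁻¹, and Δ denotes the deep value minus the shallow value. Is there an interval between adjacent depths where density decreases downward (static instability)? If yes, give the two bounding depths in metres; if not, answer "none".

252–258 m

Evaluate Δρ/ρ₀ = −αΔT + βΔS across each adjacent pair:
  71–153 m: −αΔT+βΔS = −(1.8 × 10⁻⁴)(-4.3)+(7.5 × 10⁻⁴)(+0.35) = 1.0 × 10⁻³ → stable
  153–252 m: −αΔT+βΔS = −(1.8 × 10⁻⁴)(-4.3)+(7.5 × 10⁻⁴)(+1.99) = 2.3 × 10⁻³ → stable
  252–258 m: −αΔT+βΔS = −(1.8 × 10⁻⁴)(-0.9)+(7.5 × 10⁻⁴)(-0.82) = -4.5 × 10⁻⁴ → UNSTABLE
The 252–258 m interval has Δρ < 0: lighter water underlies denser water.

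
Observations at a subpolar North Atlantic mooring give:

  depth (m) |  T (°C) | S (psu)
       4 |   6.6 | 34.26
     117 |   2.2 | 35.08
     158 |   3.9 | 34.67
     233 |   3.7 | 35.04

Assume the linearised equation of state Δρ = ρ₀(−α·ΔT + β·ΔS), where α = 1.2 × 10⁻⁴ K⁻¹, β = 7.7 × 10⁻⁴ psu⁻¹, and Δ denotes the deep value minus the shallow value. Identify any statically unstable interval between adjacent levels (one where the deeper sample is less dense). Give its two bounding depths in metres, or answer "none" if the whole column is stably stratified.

117–158 m

Evaluate Δρ/ρ₀ = −αΔT + βΔS across each adjacent pair:
  4–117 m: −αΔT+βΔS = −(1.2 × 10⁻⁴)(-4.4)+(7.7 × 10⁻⁴)(+0.82) = 1.2 × 10⁻³ → stable
  117–158 m: −αΔT+βΔS = −(1.2 × 10⁻⁴)(+1.7)+(7.7 × 10⁻⁴)(-0.41) = -5.2 × 10⁻⁴ → UNSTABLE
  158–233 m: −αΔT+βΔS = −(1.2 × 10⁻⁴)(-0.2)+(7.7 × 10⁻⁴)(+0.37) = 3.1 × 10⁻⁴ → stable
The 117–158 m interval has Δρ < 0: lighter water underlies denser water.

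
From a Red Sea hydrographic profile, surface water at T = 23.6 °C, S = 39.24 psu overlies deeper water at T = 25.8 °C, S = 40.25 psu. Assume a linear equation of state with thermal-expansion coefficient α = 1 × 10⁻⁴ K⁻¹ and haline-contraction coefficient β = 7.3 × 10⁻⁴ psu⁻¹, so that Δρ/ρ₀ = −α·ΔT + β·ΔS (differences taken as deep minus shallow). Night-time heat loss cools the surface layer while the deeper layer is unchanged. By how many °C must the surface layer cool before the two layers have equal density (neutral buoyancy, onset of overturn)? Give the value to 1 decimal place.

5.2 °C

Neutral buoyancy requires Δρ = 0, i.e. −α(T_deep − T_surf′) + β(S_deep − S_surf) = 0.
T_surf′ = T_deep − (β/α)·ΔS = 25.8 − (7.3 × 10⁻⁴/1 × 10⁻⁴)·(+1.01) = 18.427 °C.
Cooling required: 23.6 − (18.427) = 5.173 °C.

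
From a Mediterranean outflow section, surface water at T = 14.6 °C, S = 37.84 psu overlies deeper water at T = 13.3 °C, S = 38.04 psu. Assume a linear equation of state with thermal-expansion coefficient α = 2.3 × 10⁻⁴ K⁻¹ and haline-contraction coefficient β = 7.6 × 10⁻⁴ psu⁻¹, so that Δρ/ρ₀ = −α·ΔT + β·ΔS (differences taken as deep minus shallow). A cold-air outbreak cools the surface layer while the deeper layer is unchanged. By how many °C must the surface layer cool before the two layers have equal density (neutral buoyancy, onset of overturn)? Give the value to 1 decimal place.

2.0 °C

Neutral buoyancy requires Δρ = 0, i.e. −α(T_deep − T_surf′) + β(S_deep − S_surf) = 0.
T_surf′ = T_deep − (β/α)·ΔS = 13.3 − (7.6 × 10⁻⁴/2.3 × 10⁻⁴)·(+0.20) = 12.639 °C.
Cooling required: 14.6 − (12.639) = 1.961 °C.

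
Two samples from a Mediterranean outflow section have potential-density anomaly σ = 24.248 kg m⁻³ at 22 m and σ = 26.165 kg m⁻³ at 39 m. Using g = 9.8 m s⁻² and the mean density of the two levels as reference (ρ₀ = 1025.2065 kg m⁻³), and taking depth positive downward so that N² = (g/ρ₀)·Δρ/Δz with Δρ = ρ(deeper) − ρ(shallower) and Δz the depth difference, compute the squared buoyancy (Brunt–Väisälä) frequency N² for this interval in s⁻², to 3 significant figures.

1.08 × 10⁻³ s⁻²

Δρ = 1026.165 − 1024.248 = 1.917 kg m⁻³ over Δz = 39 − 22 = 17 m.
N² = (9.8/1025.2065) × (1.917/17) = 1.0779 × 10⁻³ s⁻² ≈ 1.08 × 10⁻³ s⁻².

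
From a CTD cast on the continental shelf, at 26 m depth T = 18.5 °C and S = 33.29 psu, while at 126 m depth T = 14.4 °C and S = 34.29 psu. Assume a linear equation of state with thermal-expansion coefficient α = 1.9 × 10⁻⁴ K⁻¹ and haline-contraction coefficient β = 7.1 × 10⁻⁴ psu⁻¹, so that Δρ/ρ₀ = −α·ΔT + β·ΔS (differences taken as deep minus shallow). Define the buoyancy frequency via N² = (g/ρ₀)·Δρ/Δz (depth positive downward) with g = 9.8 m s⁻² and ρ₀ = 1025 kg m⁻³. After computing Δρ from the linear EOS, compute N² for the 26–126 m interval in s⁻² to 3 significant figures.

ΔT = -4.1 K, ΔS = +1.00 psu (deep − shallow).
Δρ/ρ₀ = −αΔT + βΔS = 7.79 × 10⁻⁴ + 7.10 × 10⁻⁴ = 1.489 × 10⁻³, so Δρ ≈ 1.526 kg m⁻³.
N² = (g/ρ₀)·Δρ/Δz = g·(Δρ/ρ₀)/Δz = 9.8 × 1.489 × 10⁻³ / 100 = 1.4592 × 10⁻⁴ s⁻² ≈ 1.46 × 10⁻⁴ s⁻².

1.46 × 10⁻⁴ s⁻²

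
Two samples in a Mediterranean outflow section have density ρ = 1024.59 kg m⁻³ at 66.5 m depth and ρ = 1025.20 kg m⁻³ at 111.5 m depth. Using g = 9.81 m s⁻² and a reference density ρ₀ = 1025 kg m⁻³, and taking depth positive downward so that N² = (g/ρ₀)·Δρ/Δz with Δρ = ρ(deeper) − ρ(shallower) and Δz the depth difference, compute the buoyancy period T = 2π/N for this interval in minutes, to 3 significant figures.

Δρ = 1025.20 − 1024.59 = 0.61 kg m⁻³ over Δz = 111.5 − 66.5 = 45 m.
N² = (9.81/1025) × (0.61/45) = 1.2974 × 10⁻⁴ s⁻².
N = √(1.2974 × 10⁻⁴) = 0.011390 rad s⁻¹, so T = 2π/N = 551.64 s = 9.1940 min ≈ 9.19 min.

9.19 min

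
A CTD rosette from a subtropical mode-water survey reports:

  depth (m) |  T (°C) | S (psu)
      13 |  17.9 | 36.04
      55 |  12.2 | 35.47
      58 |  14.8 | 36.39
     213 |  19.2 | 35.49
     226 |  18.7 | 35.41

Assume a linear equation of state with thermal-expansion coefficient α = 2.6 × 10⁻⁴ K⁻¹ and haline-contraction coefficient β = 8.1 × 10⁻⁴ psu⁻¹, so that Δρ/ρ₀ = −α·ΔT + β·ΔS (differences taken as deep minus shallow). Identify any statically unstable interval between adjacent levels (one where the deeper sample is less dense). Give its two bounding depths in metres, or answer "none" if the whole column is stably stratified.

58–213 m

Evaluate Δρ/ρ₀ = −αΔT + βΔS across each adjacent pair:
  13–55 m: −αΔT+βΔS = −(2.6 × 10⁻⁴)(-5.7)+(8.1 × 10⁻⁴)(-0.57) = 1.0 × 10⁻³ → stable
  55–58 m: −αΔT+βΔS = −(2.6 × 10⁻⁴)(+2.6)+(8.1 × 10⁻⁴)(+0.92) = 6.9 × 10⁻⁵ → stable
  58–213 m: −αΔT+βΔS = −(2.6 × 10⁻⁴)(+4.4)+(8.1 × 10⁻⁴)(-0.90) = -1.9 × 10⁻³ → UNSTABLE
  213–226 m: −αΔT+βΔS = −(2.6 × 10⁻⁴)(-0.5)+(8.1 × 10⁻⁴)(-0.08) = 6.5 × 10⁻⁵ → stable
The 58–213 m interval has Δρ < 0: lighter water underlies denser water.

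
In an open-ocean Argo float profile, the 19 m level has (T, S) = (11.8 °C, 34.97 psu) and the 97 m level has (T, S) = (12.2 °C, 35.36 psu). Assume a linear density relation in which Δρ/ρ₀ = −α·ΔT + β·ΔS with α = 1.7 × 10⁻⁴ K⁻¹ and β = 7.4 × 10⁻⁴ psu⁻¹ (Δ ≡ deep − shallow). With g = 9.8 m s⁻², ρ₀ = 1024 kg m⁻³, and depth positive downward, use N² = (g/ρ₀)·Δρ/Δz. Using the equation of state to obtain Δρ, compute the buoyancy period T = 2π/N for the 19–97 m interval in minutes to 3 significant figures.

ΔT = +0.4 K, ΔS = +0.39 psu (deep − shallow).
Δρ/ρ₀ = −αΔT + βΔS = -6.80 × 10⁻⁵ + 2.886 × 10⁻⁴ = 2.206 × 10⁻⁴, so Δρ ≈ 0.2259 kg m⁻³.
N² = (g/ρ₀)·Δρ/Δz = g·(Δρ/ρ₀)/Δz = 9.8 × 2.206 × 10⁻⁴ / 78 = 2.7716 × 10⁻⁵ s⁻².
N = √(2.7716 × 10⁻⁵) = 5.2646 × 10⁻³ rad s⁻¹ → T = 2π/N = 1.1935 × 10³ s = 19.892 min ≈ 19.9 min.

19.9 min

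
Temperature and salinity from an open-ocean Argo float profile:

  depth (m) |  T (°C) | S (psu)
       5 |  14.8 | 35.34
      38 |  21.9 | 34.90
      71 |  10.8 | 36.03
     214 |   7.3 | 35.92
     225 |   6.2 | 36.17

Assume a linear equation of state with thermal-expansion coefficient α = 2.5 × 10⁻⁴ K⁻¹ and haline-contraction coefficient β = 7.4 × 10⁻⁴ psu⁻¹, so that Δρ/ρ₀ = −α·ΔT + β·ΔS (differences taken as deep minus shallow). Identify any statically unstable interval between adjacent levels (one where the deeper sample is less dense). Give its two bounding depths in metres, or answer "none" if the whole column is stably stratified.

5–38 m

Evaluate Δρ/ρ₀ = −αΔT + βΔS across each adjacent pair:
  5–38 m: −αΔT+βΔS = −(2.5 × 10⁻⁴)(+7.1)+(7.4 × 10⁻⁴)(-0.44) = -2.1 × 10⁻³ → UNSTABLE
  38–71 m: −αΔT+βΔS = −(2.5 × 10⁻⁴)(-11.1)+(7.4 × 10⁻⁴)(+1.13) = 3.6 × 10⁻³ → stable
  71–214 m: −αΔT+βΔS = −(2.5 × 10⁻⁴)(-3.5)+(7.4 × 10⁻⁴)(-0.11) = 7.9 × 10⁻⁴ → stable
  214–225 m: −αΔT+βΔS = −(2.5 × 10⁻⁴)(-1.1)+(7.4 × 10⁻⁴)(+0.25) = 4.6 × 10⁻⁴ → stable
The 5–38 m interval has Δρ < 0: lighter water underlies denser water.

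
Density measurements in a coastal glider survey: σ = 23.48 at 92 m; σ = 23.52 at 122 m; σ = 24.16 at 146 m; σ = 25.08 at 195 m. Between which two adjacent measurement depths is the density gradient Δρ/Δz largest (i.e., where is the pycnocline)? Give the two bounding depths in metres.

122–146 m

Compute the density gradient over each adjacent pair:
  92–122 m: Δρ/Δz = 0.04/30 = 1.3 × 10⁻³ kg m⁻⁴
  122–146 m: Δρ/Δz = 0.64/24 = 0.027 kg m⁻⁴
  146–195 m: Δρ/Δz = 0.92/49 = 0.019 kg m⁻⁴
The largest gradient is in the 122–146 m interval — the pycnocline.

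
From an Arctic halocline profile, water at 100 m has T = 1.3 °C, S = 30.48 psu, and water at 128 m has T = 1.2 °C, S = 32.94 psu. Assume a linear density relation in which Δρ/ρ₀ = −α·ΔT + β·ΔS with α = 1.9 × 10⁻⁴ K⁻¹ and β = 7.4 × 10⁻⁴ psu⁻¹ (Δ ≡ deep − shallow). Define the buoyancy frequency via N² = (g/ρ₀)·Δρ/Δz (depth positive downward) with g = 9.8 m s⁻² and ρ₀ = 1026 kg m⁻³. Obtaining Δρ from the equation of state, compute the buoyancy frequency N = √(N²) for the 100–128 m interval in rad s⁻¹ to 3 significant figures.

ΔT = -0.1 K, ΔS = +2.46 psu (deep − shallow).
Δρ/ρ₀ = −αΔT + βΔS = 1.90 × 10⁻⁵ + 1.8204 × 10⁻³ = 1.8394 × 10⁻³, so Δρ ≈ 1.887 kg m⁻³.
N² = (g/ρ₀)·Δρ/Δz = g·(Δρ/ρ₀)/Δz = 9.8 × 1.8394 × 10⁻³ / 28 = 6.4379 × 10⁻⁴ s⁻².
N = √(6.4379 × 10⁻⁴) = 0.025373 rad s⁻¹ ≈ 0.0254 rad s⁻¹.

0.0254 rad s⁻¹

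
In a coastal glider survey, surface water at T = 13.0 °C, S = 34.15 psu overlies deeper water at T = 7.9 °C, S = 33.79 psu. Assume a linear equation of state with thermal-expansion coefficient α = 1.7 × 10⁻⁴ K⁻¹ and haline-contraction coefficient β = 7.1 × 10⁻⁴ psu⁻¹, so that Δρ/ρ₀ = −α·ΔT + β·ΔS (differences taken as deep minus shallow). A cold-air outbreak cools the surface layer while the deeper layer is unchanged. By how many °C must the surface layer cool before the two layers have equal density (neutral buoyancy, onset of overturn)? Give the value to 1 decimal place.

3.6 °C

Neutral buoyancy requires Δρ = 0, i.e. −α(T_deep − T_surf′) + β(S_deep − S_surf) = 0.
T_surf′ = T_deep − (β/α)·ΔS = 7.9 − (7.1 × 10⁻⁴/1.7 × 10⁻⁴)·(-0.36) = 9.404 °C.
Cooling required: 13.0 − (9.404) = 3.596 °C.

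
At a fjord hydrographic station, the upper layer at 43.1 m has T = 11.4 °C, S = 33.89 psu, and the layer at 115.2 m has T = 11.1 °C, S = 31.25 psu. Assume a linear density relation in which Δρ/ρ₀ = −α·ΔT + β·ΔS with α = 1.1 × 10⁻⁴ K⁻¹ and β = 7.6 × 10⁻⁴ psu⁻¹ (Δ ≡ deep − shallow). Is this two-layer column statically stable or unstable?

ΔT = 11.1 − 11.4 = -0.3 K and ΔS = 31.25 − 33.89 = -2.64 psu (deep − shallow).
−αΔT = 3.30 × 10⁻⁵; βΔS = -2.0064 × 10⁻³; sum Δρ/ρ₀ = -1.9734 × 10⁻³.
Δρ/ρ₀ < 0, so Δρ < 0: deeper water is lighter → statically unstable; the column would overturn.

unstable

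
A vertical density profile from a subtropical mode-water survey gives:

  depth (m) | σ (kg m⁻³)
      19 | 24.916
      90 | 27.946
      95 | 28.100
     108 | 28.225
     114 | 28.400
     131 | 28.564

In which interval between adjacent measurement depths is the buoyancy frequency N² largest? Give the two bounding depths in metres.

19–90 m

Compute the density gradient over each adjacent pair:
  19–90 m: Δρ/Δz = 3.030/71 = 0.043 kg m⁻⁴
  90–95 m: Δρ/Δz = 0.154/5 = 0.031 kg m⁻⁴
  95–108 m: Δρ/Δz = 0.125/13 = 9.6 × 10⁻³ kg m⁻⁴
  108–114 m: Δρ/Δz = 0.175/6 = 0.029 kg m⁻⁴
  114–131 m: Δρ/Δz = 0.164/17 = 9.6 × 10⁻³ kg m⁻⁴
The largest gradient is in the 19–90 m interval — the pycnocline.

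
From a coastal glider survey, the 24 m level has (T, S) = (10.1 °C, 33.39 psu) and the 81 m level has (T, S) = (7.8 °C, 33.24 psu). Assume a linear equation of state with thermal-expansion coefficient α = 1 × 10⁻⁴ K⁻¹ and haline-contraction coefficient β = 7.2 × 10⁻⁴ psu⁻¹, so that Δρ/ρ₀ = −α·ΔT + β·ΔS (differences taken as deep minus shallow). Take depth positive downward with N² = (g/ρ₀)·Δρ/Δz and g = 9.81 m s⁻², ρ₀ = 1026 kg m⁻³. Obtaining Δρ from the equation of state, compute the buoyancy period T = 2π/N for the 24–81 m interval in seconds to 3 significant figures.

1.37 × 10³ s

ΔT = -2.3 K, ΔS = -0.15 psu (deep − shallow).
Δρ/ρ₀ = −αΔT + βΔS = 2.30 × 10⁻⁴ − 1.08 × 10⁻⁴ = 1.22 × 10⁻⁴, so Δρ ≈ 0.1252 kg m⁻³.
N² = (g/ρ₀)·Δρ/Δz = g·(Δρ/ρ₀)/Δz = 9.81 × 1.22 × 10⁻⁴ / 57 = 2.0997 × 10⁻⁵ s⁻².
N = √(2.0997 × 10⁻⁵) = 4.5822 × 10⁻³ rad s⁻¹ → T = 2π/N = 1.3712 × 10³ s ≈ 1.37 × 10³ s.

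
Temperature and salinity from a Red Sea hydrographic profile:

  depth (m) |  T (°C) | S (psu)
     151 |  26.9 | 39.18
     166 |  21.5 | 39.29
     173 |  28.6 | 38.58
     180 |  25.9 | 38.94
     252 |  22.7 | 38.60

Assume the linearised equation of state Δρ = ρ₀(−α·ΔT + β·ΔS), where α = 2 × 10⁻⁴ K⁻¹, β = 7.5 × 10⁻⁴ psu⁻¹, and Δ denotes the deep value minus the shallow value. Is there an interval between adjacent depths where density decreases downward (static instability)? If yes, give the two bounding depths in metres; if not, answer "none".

Evaluate Δρ/ρ₀ = −αΔT + βΔS across each adjacent pair:
  151–166 m: −αΔT+βΔS = −(2 × 10⁻⁴)(-5.4)+(7.5 × 10⁻⁴)(+0.11) = 1.2 × 10⁻³ → stable
  166–173 m: −αΔT+βΔS = −(2 × 10⁻⁴)(+7.1)+(7.5 × 10⁻⁴)(-0.71) = -2.0 × 10⁻³ → UNSTABLE
  173–180 m: −αΔT+βΔS = −(2 × 10⁻⁴)(-2.7)+(7.5 × 10⁻⁴)(+0.36) = 8.1 × 10⁻⁴ → stable
  180–252 m: −αΔT+βΔS = −(2 × 10⁻⁴)(-3.2)+(7.5 × 10⁻⁴)(-0.34) = 3.9 × 10⁻⁴ → stable
The 166–173 m interval has Δρ < 0: lighter water underlies denser water.

166–173 m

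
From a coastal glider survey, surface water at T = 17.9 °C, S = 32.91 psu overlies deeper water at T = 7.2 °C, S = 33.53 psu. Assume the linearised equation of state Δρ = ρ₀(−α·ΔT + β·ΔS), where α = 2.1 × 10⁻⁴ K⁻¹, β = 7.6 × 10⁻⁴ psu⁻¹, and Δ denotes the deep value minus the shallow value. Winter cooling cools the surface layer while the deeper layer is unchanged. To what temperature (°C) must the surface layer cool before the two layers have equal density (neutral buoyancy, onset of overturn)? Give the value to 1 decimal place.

5.0 °C

Neutral buoyancy requires Δρ = 0, i.e. −α(T_deep − T_surf′) + β(S_deep − S_surf) = 0.
T_surf′ = T_deep − (β/α)·ΔS = 7.2 − (7.6 × 10⁻⁴/2.1 × 10⁻⁴)·(+0.62) = 4.956 °C.
Cooling required: 17.9 − (4.956) = 12.944 °C.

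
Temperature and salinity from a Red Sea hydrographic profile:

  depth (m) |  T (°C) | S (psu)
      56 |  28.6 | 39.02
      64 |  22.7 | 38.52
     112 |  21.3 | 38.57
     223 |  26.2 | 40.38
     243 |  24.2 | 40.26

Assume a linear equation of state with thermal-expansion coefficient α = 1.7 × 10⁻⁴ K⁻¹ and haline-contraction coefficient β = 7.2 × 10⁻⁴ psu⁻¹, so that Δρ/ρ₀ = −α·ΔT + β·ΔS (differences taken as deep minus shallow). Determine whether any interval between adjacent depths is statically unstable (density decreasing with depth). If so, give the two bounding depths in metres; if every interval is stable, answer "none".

none

Evaluate Δρ/ρ₀ = −αΔT + βΔS across each adjacent pair:
  56–64 m: −αΔT+βΔS = −(1.7 × 10⁻⁴)(-5.9)+(7.2 × 10⁻⁴)(-0.50) = 6.4 × 10⁻⁴ → stable
  64–112 m: −αΔT+βΔS = −(1.7 × 10⁻⁴)(-1.4)+(7.2 × 10⁻⁴)(+0.05) = 2.7 × 10⁻⁴ → stable
  112–223 m: −αΔT+βΔS = −(1.7 × 10⁻⁴)(+4.9)+(7.2 × 10⁻⁴)(+1.81) = 4.7 × 10⁻⁴ → stable
  223–243 m: −αΔT+βΔS = −(1.7 × 10⁻⁴)(-2.0)+(7.2 × 10⁻⁴)(-0.12) = 2.5 × 10⁻⁴ → stable
Every interval has Δρ > 0: the column is stably stratified throughout.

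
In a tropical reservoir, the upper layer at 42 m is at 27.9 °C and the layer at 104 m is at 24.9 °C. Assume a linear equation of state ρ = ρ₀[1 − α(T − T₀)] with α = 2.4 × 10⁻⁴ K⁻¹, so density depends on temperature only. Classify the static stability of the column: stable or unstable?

ΔT = 24.9 − 27.9 = -3.0 K, so Δρ/ρ₀ = −αΔT = 7.20 × 10⁻⁴.
Δρ/ρ₀ > 0, so Δρ > 0: deeper water is denser → statically stable.

stable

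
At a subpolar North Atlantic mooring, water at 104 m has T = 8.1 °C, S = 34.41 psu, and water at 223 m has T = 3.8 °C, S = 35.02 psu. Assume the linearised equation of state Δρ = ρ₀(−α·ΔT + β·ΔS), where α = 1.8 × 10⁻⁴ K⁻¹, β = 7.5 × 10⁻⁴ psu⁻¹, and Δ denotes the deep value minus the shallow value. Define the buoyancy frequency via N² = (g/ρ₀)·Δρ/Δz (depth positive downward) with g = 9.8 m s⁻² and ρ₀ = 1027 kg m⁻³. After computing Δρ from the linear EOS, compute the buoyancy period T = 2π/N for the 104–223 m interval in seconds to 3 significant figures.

624 s

ΔT = -4.3 K, ΔS = +0.61 psu (deep − shallow).
Δρ/ρ₀ = −αΔT + βΔS = 7.74 × 10⁻⁴ + 4.575 × 10⁻⁴ = 1.2315 × 10⁻³, so Δρ ≈ 1.265 kg m⁻³.
N² = (g/ρ₀)·Δρ/Δz = g·(Δρ/ρ₀)/Δz = 9.8 × 1.2315 × 10⁻³ / 119 = 1.0142 × 10⁻⁴ s⁻².
N = √(1.0142 × 10⁻⁴) = 0.010071 rad s⁻¹ → T = 2π/N = 623.89 s ≈ 624 s.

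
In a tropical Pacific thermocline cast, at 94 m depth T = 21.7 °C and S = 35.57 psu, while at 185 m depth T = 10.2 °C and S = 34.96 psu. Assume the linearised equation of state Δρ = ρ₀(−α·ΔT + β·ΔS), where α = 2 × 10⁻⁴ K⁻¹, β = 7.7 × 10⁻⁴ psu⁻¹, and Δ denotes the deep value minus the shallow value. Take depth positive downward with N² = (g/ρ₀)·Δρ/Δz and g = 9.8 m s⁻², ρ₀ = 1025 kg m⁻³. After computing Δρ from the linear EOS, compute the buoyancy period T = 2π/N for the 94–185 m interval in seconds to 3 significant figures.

448 s

ΔT = -11.5 K, ΔS = -0.61 psu (deep − shallow).
Δρ/ρ₀ = −αΔT + βΔS = 2.30 × 10⁻³ − 4.697 × 10⁻⁴ = 1.8303 × 10⁻³, so Δρ ≈ 1.876 kg m⁻³.
N² = (g/ρ₀)·Δρ/Δz = g·(Δρ/ρ₀)/Δz = 9.8 × 1.8303 × 10⁻³ / 91 = 1.9711 × 10⁻⁴ s⁻².
N = √(1.9711 × 10⁻⁴) = 0.014040 rad s⁻¹ → T = 2π/N = 447.52 s ≈ 448 s.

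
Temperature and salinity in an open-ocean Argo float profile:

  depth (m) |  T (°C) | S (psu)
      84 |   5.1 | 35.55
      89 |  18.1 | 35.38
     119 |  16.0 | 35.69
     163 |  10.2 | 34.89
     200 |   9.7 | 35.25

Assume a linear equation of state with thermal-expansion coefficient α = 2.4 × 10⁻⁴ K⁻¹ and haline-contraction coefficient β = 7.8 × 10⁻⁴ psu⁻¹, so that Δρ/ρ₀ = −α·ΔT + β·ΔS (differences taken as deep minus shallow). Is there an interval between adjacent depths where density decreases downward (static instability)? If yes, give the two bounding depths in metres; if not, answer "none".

Evaluate Δρ/ρ₀ = −αΔT + βΔS across each adjacent pair:
  84–89 m: −αΔT+βΔS = −(2.4 × 10⁻⁴)(+13.0)+(7.8 × 10⁻⁴)(-0.17) = -3.3 × 10⁻³ → UNSTABLE
  89–119 m: −αΔT+βΔS = −(2.4 × 10⁻⁴)(-2.1)+(7.8 × 10⁻⁴)(+0.31) = 7.5 × 10⁻⁴ → stable
  119–163 m: −αΔT+βΔS = −(2.4 × 10⁻⁴)(-5.8)+(7.8 × 10⁻⁴)(-0.80) = 7.7 × 10⁻⁴ → stable
  163–200 m: −αΔT+βΔS = −(2.4 × 10⁻⁴)(-0.5)+(7.8 × 10⁻⁴)(+0.36) = 4.0 × 10⁻⁴ → stable
The 84–89 m interval has Δρ < 0: lighter water underlies denser water.

84–89 m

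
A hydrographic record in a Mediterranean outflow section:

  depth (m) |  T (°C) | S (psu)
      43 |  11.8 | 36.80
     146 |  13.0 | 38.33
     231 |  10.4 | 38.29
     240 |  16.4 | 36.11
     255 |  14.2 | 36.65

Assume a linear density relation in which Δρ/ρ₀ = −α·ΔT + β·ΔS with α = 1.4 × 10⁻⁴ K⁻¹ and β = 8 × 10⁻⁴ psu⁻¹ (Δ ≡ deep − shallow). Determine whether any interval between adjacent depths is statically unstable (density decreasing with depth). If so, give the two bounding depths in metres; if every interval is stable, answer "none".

231–240 m

Evaluate Δρ/ρ₀ = −αΔT + βΔS across each adjacent pair:
  43–146 m: −αΔT+βΔS = −(1.4 × 10⁻⁴)(+1.2)+(8 × 10⁻⁴)(+1.53) = 1.1 × 10⁻³ → stable
  146–231 m: −αΔT+βΔS = −(1.4 × 10⁻⁴)(-2.6)+(8 × 10⁻⁴)(-0.04) = 3.3 × 10⁻⁴ → stable
  231–240 m: −αΔT+βΔS = −(1.4 × 10⁻⁴)(+6.0)+(8 × 10⁻⁴)(-2.18) = -2.6 × 10⁻³ → UNSTABLE
  240–255 m: −αΔT+βΔS = −(1.4 × 10⁻⁴)(-2.2)+(8 × 10⁻⁴)(+0.54) = 7.4 × 10⁻⁴ → stable
The 231–240 m interval has Δρ < 0: lighter water underlies denser water.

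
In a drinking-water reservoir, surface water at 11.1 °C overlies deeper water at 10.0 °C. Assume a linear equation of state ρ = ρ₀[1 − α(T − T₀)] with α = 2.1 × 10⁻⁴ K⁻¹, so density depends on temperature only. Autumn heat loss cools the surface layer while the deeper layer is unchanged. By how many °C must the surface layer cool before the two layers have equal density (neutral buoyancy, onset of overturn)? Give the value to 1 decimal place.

1.1 °C

With temperature the only control, equal density requires T_surf′ = T_deep.
T_surf′ = 10.0 °C.
Cooling required: 11.1 − 10.0 = 1.1 °C.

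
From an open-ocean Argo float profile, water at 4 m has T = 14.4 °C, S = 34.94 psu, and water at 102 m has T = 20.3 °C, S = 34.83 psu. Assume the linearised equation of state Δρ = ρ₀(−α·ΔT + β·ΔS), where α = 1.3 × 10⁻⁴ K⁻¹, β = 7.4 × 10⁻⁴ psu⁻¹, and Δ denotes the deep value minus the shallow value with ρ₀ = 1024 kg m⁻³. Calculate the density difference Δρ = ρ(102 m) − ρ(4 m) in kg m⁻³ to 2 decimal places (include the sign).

ΔT = +5.9 K, ΔS = -0.11 psu (deep − shallow).
Δρ/ρ₀ = −(1.3 × 10⁻⁴)(+5.9) + (7.4 × 10⁻⁴)(-0.11) = -8.484 × 10⁻⁴.
Δρ = 1024 × (-8.484 × 10⁻⁴) = -0.87 kg m⁻³.
Negative Δρ: lighter below, statically unstable.

-0.87 kg m⁻³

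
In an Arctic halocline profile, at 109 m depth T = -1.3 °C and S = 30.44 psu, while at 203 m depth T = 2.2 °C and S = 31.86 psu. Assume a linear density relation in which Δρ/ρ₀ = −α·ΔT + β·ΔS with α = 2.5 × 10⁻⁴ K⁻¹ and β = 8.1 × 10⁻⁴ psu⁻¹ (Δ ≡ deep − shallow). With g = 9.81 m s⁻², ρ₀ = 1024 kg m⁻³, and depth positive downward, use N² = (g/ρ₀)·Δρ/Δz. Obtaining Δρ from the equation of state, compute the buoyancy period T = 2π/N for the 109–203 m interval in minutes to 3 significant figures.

ΔT = +3.5 K, ΔS = +1.42 psu (deep − shallow).
Δρ/ρ₀ = −αΔT + βΔS = -8.75 × 10⁻⁴ + 1.1502 × 10⁻³ = 2.752 × 10⁻⁴, so Δρ ≈ 0.2818 kg m⁻³.
N² = (g/ρ₀)·Δρ/Δz = g·(Δρ/ρ₀)/Δz = 9.81 × 2.752 × 10⁻⁴ / 94 = 2.8720 × 10⁻⁵ s⁻².
N = √(2.8720 × 10⁻⁵) = 5.3591 × 10⁻³ rad s⁻¹ → T = 2π/N = 1.1724 × 10³ s = 19.540 min ≈ 19.5 min.

19.5 min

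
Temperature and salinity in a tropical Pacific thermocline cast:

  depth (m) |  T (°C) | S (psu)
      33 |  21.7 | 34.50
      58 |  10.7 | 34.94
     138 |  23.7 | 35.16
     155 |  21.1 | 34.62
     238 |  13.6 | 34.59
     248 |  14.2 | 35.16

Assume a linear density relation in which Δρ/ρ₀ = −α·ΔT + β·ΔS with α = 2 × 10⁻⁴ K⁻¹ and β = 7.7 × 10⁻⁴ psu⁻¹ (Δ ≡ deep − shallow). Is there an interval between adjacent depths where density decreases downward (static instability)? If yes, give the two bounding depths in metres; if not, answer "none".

Evaluate Δρ/ρ₀ = −αΔT + βΔS across each adjacent pair:
  33–58 m: −αΔT+βΔS = −(2 × 10⁻⁴)(-11.0)+(7.7 × 10⁻⁴)(+0.44) = 2.5 × 10⁻³ → stable
  58–138 m: −αΔT+βΔS = −(2 × 10⁻⁴)(+13.0)+(7.7 × 10⁻⁴)(+0.22) = -2.4 × 10⁻³ → UNSTABLE
  138–155 m: −αΔT+βΔS = −(2 × 10⁻⁴)(-2.6)+(7.7 × 10⁻⁴)(-0.54) = 1.0 × 10⁻⁴ → stable
  155–238 m: −αΔT+βΔS = −(2 × 10⁻⁴)(-7.5)+(7.7 × 10⁻⁴)(-0.03) = 1.5 × 10⁻³ → stable
  238–248 m: −αΔT+βΔS = −(2 × 10⁻⁴)(+0.6)+(7.7 × 10⁻⁴)(+0.57) = 3.2 × 10⁻⁴ → stable
The 58–138 m interval has Δρ < 0: lighter water underlies denser water.

58–138 m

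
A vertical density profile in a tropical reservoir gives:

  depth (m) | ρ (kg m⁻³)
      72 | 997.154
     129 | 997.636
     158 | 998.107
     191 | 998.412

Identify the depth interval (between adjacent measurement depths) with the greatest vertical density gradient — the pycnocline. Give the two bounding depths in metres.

129–158 m

Compute the density gradient over each adjacent pair:
  72–129 m: Δρ/Δz = 0.482/57 = 8.5 × 10⁻³ kg m⁻⁴
  129–158 m: Δρ/Δz = 0.471/29 = 0.016 kg m⁻⁴
  158–191 m: Δρ/Δz = 0.305/33 = 9.2 × 10⁻³ kg m⁻⁴
The largest gradient is in the 129–158 m interval — the pycnocline.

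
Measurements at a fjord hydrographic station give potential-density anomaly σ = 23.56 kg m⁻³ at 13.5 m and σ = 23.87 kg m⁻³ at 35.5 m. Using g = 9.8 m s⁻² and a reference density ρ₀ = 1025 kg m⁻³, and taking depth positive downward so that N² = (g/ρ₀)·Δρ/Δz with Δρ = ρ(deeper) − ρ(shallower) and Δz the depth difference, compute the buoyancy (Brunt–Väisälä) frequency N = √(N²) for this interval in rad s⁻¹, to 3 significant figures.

0.0116 rad s⁻¹

Δρ = 1023.87 − 1023.56 = 0.31 kg m⁻³ over Δz = 35.5 − 13.5 = 22 m.
N² = (9.8/1025) × (0.31/22) = 1.3472 × 10⁻⁴ s⁻².
N = √(1.3472 × 10⁻⁴) = 0.011607 rad s⁻¹ ≈ 0.0116 rad s⁻¹.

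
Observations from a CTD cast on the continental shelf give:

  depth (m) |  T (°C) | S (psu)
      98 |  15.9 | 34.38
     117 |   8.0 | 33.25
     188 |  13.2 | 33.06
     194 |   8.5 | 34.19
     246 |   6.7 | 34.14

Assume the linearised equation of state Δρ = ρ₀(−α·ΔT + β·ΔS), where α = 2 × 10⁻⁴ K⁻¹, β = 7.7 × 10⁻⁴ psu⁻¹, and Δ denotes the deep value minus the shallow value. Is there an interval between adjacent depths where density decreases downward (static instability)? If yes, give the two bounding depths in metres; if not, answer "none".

117–188 m

Evaluate Δρ/ρ₀ = −αΔT + βΔS across each adjacent pair:
  98–117 m: −αΔT+βΔS = −(2 × 10⁻⁴)(-7.9)+(7.7 × 10⁻⁴)(-1.13) = 7.1 × 10⁻⁴ → stable
  117–188 m: −αΔT+βΔS = −(2 × 10⁻⁴)(+5.2)+(7.7 × 10⁻⁴)(-0.19) = -1.2 × 10⁻³ → UNSTABLE
  188–194 m: −αΔT+βΔS = −(2 × 10⁻⁴)(-4.7)+(7.7 × 10⁻⁴)(+1.13) = 1.8 × 10⁻³ → stable
  194–246 m: −αΔT+βΔS = −(2 × 10⁻⁴)(-1.8)+(7.7 × 10⁻⁴)(-0.05) = 3.2 × 10⁻⁴ → stable
The 117–188 m interval has Δρ < 0: lighter water underlies denser water.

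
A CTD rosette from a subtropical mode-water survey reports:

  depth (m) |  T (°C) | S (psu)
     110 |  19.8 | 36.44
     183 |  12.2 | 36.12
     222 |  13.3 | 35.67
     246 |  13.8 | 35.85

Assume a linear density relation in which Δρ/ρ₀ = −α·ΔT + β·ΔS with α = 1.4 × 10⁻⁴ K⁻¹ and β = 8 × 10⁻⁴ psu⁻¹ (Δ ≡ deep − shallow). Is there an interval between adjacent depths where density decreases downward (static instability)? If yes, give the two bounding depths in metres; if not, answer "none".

Evaluate Δρ/ρ₀ = −αΔT + βΔS across each adjacent pair:
  110–183 m: −αΔT+βΔS = −(1.4 × 10⁻⁴)(-7.6)+(8 × 10⁻⁴)(-0.32) = 8.1 × 10⁻⁴ → stable
  183–222 m: −αΔT+βΔS = −(1.4 × 10⁻⁴)(+1.1)+(8 × 10⁻⁴)(-0.45) = -5.1 × 10⁻⁴ → UNSTABLE
  222–246 m: −αΔT+βΔS = −(1.4 × 10⁻⁴)(+0.5)+(8 × 10⁻⁴)(+0.18) = 7.4 × 10⁻⁵ → stable
The 183–222 m interval has Δρ < 0: lighter water underlies denser water.

183–222 m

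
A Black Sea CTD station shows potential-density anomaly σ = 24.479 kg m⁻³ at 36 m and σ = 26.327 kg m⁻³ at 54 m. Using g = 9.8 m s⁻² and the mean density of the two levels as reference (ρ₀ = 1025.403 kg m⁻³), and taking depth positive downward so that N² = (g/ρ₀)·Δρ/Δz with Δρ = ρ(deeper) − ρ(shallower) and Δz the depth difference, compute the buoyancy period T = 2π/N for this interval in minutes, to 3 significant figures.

3.34 min

Δρ = 1026.327 − 1024.479 = 1.848 kg m⁻³ over Δz = 54 − 36 = 18 m.
N² = (9.8/1025.403) × (1.848/18) = 9.8121 × 10⁻⁴ s⁻².
N = √(9.8121 × 10⁻⁴) = 0.031324 rad s⁻¹, so T = 2π/N = 200.59 s = 3.3432 min ≈ 3.34 min.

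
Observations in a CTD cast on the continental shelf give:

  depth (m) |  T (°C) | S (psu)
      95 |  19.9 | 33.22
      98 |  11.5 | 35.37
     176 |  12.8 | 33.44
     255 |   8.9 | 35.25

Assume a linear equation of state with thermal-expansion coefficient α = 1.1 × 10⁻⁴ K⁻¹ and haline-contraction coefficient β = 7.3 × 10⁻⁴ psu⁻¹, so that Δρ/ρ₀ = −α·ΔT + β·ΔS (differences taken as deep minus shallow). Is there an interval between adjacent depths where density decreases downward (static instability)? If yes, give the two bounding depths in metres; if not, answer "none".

Evaluate Δρ/ρ₀ = −αΔT + βΔS across each adjacent pair:
  95–98 m: −αΔT+βΔS = −(1.1 × 10⁻⁴)(-8.4)+(7.3 × 10⁻⁴)(+2.15) = 2.5 × 10⁻³ → stable
  98–176 m: −αΔT+βΔS = −(1.1 × 10⁻⁴)(+1.3)+(7.3 × 10⁻⁴)(-1.93) = -1.6 × 10⁻³ → UNSTABLE
  176–255 m: −αΔT+βΔS = −(1.1 × 10⁻⁴)(-3.9)+(7.3 × 10⁻⁴)(+1.81) = 1.8 × 10⁻³ → stable
The 98–176 m interval has Δρ < 0: lighter water underlies denser water.

98–176 m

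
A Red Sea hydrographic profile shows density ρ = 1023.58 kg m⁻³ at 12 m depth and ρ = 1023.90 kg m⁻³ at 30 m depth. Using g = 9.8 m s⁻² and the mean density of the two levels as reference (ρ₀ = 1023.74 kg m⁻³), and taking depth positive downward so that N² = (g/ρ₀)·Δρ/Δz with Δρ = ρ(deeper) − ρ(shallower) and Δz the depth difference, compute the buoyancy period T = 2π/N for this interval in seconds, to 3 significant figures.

Δρ = 1023.90 − 1023.58 = 0.32 kg m⁻³ over Δz = 30 − 12 = 18 m.
N² = (9.8/1023.74) × (0.32/18) = 1.7018 × 10⁻⁴ s⁻².
N = √(1.7018 × 10⁻⁴) = 0.013045 rad s⁻¹, so T = 2π/N = 481.65 s ≈ 482 s.

482 s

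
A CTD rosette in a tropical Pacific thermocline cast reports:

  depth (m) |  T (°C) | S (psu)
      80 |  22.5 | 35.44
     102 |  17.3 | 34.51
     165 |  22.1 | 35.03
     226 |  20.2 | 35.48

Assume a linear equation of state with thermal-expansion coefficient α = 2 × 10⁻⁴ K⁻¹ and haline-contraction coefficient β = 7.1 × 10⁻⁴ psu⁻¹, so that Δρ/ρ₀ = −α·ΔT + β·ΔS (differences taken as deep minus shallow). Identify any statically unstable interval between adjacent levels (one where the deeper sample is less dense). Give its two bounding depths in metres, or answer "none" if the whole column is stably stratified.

102–165 m

Evaluate Δρ/ρ₀ = −αΔT + βΔS across each adjacent pair:
  80–102 m: −αΔT+βΔS = −(2 × 10⁻⁴)(-5.2)+(7.1 × 10⁻⁴)(-0.93) = 3.8 × 10⁻⁴ → stable
  102–165 m: −αΔT+βΔS = −(2 × 10⁻⁴)(+4.8)+(7.1 × 10⁻⁴)(+0.52) = -5.9 × 10⁻⁴ → UNSTABLE
  165–226 m: −αΔT+βΔS = −(2 × 10⁻⁴)(-1.9)+(7.1 × 10⁻⁴)(+0.45) = 7.0 × 10⁻⁴ → stable
The 102–165 m interval has Δρ < 0: lighter water underlies denser water.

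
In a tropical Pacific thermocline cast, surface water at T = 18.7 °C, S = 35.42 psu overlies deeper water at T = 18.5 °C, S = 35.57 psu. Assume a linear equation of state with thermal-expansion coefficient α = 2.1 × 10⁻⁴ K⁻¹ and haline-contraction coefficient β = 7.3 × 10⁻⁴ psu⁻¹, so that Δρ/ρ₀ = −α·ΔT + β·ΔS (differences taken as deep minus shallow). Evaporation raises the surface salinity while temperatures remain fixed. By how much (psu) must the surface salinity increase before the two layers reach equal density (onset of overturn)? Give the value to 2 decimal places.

Neutral buoyancy requires −α(T_deep − T_surf) + β(S_deep − S_surf′) = 0.
S_surf′ = S_deep − (α/β)·ΔT = 35.57 − (2.1 × 10⁻⁴/7.3 × 10⁻⁴)·(-0.2) = 35.6275 psu.
Increase required: 35.6275 − 35.42 = 0.2075 psu.

0.21 psu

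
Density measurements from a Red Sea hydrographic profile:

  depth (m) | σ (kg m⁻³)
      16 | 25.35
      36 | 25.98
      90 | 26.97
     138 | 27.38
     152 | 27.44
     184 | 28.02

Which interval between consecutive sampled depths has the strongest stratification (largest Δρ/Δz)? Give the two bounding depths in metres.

Compute the density gradient over each adjacent pair:
  16–36 m: Δρ/Δz = 0.63/20 = 0.032 kg m⁻⁴
  36–90 m: Δρ/Δz = 0.99/54 = 0.018 kg m⁻⁴
  90–138 m: Δρ/Δz = 0.41/48 = 8.5 × 10⁻³ kg m⁻⁴
  138–152 m: Δρ/Δz = 0.06/14 = 4.3 × 10⁻³ kg m⁻⁴
  152–184 m: Δρ/Δz = 0.58/32 = 0.018 kg m⁻⁴
The largest gradient is in the 16–36 m interval — the pycnocline.

16–36 m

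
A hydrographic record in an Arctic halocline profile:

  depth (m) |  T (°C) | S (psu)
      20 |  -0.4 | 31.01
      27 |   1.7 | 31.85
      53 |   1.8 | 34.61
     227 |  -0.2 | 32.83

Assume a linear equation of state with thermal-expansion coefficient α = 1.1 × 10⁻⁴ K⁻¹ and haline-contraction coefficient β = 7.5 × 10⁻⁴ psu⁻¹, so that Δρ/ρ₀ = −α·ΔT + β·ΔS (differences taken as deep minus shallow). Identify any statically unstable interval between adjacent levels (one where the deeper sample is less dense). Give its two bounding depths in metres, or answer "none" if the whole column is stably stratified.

53–227 m

Evaluate Δρ/ρ₀ = −αΔT + βΔS across each adjacent pair:
  20–27 m: −αΔT+βΔS = −(1.1 × 10⁻⁴)(+2.1)+(7.5 × 10⁻⁴)(+0.84) = 4.0 × 10⁻⁴ → stable
  27–53 m: −αΔT+βΔS = −(1.1 × 10⁻⁴)(+0.1)+(7.5 × 10⁻⁴)(+2.76) = 2.1 × 10⁻³ → stable
  53–227 m: −αΔT+βΔS = −(1.1 × 10⁻⁴)(-2.0)+(7.5 × 10⁻⁴)(-1.78) = -1.1 × 10⁻³ → UNSTABLE
The 53–227 m interval has Δρ < 0: lighter water underlies denser water.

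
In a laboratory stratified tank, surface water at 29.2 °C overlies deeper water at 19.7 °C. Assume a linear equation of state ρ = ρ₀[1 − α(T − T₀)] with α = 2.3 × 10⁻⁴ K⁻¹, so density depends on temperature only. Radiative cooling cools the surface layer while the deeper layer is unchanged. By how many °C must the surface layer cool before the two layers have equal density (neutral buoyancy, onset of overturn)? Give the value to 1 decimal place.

9.5 °C

With temperature the only control, equal density requires T_surf′ = T_deep.
T_surf′ = 19.7 °C.
Cooling required: 29.2 − 19.7 = 9.5 °C.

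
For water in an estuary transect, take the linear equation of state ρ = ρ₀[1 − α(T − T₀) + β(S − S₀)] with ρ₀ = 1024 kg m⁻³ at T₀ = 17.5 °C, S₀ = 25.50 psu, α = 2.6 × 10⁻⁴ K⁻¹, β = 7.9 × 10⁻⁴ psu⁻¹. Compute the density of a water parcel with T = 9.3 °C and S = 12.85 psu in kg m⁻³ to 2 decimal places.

T − T₀ = -8.2 K, S − S₀ = -12.65 psu.
Bracket = 1 − α·(-8.2) + β·(-12.65) = 1 + (-7.8615 × 10⁻³) = 0.9921385.
ρ = 1024 × 0.9921385 = 1015.95 kg m⁻³.

1015.95 kg m⁻³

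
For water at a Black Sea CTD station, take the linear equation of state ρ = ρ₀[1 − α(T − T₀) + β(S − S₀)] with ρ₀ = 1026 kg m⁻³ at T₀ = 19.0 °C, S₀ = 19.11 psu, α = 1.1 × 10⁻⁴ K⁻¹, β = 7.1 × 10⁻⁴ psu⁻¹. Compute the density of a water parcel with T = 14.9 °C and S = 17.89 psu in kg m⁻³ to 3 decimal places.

T − T₀ = -4.1 K, S − S₀ = -1.22 psu.
Bracket = 1 − α·(-4.1) + β·(-1.22) = 1 + (-4.152 × 10⁻⁴) = 0.9995848.
ρ = 1026 × 0.9995848 = 1025.574 kg m⁻³.

1025.574 kg m⁻³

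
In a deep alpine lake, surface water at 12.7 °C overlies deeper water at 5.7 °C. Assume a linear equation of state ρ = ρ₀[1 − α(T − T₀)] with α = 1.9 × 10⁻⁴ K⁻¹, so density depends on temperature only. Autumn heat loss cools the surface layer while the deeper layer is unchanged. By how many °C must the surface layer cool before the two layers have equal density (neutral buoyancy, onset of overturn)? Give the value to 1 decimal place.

7.0 °C

With temperature the only control, equal density requires T_surf′ = T_deep.
T_surf′ = 5.7 °C.
Cooling required: 12.7 − 5.7 = 7.0 °C.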